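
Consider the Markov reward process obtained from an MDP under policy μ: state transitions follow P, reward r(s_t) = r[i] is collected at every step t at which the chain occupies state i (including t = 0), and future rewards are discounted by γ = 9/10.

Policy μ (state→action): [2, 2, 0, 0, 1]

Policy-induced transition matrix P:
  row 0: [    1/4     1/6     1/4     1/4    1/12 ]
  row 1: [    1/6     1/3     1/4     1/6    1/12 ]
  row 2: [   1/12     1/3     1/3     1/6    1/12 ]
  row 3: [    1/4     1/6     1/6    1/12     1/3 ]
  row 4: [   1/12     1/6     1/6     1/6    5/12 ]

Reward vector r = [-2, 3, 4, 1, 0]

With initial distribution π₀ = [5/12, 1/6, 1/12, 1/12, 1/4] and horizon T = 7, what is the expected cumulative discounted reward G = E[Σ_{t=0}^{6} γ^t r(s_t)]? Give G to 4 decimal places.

t=0: π = [0.4167, 0.1667, 0.0833, 0.0833, 0.2500], E[r] = 0.0833, γ^t·E[r] = 0.083333, running G = 0.083333
t=1: π = [0.1806, 0.2083, 0.2292, 0.1944, 0.1875], E[r] = 1.3750, γ^t·E[r] = 1.237500, running G = 1.320833
t=2: π = [0.1632, 0.2396, 0.2373, 0.1655, 0.1944], E[r] = 1.5069, γ^t·E[r] = 1.220625, running G = 2.541458
t=3: π = [0.1581, 0.2461, 0.2398, 0.1665, 0.1895], E[r] = 1.5478, γ^t·E[r] = 1.128375, running G = 3.669833
t=4: π = [0.1579, 0.2477, 0.2403, 0.1660, 0.1881], E[r] = 1.5543, γ^t·E[r] = 1.019783, running G = 4.689616
t=5: π = [0.1580, 0.2480, 0.2405, 0.1660, 0.1875], E[r] = 1.5561, γ^t·E[r] = 0.918888, running G = 5.608504
t=6: π = [0.1580, 0.2481, 0.2406, 0.1660, 0.1873], E[r] = 1.5566, γ^t·E[r] = 0.827240, running G = 6.435744

G = 6.4357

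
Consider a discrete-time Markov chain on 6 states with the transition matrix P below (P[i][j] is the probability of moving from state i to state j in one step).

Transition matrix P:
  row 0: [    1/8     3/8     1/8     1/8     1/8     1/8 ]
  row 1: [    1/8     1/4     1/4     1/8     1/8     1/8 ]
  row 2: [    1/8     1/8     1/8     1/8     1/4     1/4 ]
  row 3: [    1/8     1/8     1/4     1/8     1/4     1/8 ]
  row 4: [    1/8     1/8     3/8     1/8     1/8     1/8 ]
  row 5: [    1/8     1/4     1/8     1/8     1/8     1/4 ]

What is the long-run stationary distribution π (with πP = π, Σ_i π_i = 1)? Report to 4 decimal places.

π = [0.1250, 0.2032, 0.2077, 0.1250, 0.1666, 0.1725]

Balance equations π_j = Σ_i π_i·P[i][j]:
  π_0 = 1/8·π_0 + 1/8·π_1 + 1/8·π_2 + 1/8·π_3 + 1/8·π_4 + 1/8·π_5
  π_1 = 3/8·π_0 + 1/4·π_1 + 1/8·π_2 + 1/8·π_3 + 1/8·π_4 + 1/4·π_5
  π_2 = 1/8·π_0 + 1/4·π_1 + 1/8·π_2 + 1/4·π_3 + 3/8·π_4 + 1/8·π_5
  π_3 = 1/8·π_0 + 1/8·π_1 + 1/8·π_2 + 1/8·π_3 + 1/8·π_4 + 1/8·π_5
  π_4 = 1/8·π_0 + 1/8·π_1 + 1/4·π_2 + 1/4·π_3 + 1/8·π_4 + 1/8·π_5
  normalize: π_0 + π_1 + π_2 + π_3 + π_4 + π_5 = 1
Solving the linear system gives exactly π = [1/8, 821/4040, 839/4040, 1/8, 673/4040, 697/4040].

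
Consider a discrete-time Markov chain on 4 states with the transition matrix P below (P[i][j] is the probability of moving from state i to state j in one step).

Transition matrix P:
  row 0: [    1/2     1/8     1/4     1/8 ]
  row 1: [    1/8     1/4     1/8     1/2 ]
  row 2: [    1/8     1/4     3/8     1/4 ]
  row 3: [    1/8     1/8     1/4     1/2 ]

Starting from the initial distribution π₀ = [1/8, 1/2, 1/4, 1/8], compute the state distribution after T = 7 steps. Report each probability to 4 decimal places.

π = [0.1999, 0.1800, 0.2600, 0.3601]

t=0: π = [0.1250, 0.5000, 0.2500, 0.1250]
t=1: π = [0.1719, 0.2188, 0.2188, 0.3906]
t=2: π = [0.1895, 0.1797, 0.2500, 0.3809]
t=3: π = [0.1960, 0.1787, 0.2588, 0.3665]
t=4: π = [0.1985, 0.1797, 0.2600, 0.3618]
t=5: π = [0.1994, 0.1800, 0.2600, 0.3606]
t=6: π = [0.1998, 0.1800, 0.2600, 0.3602]
t=7: π = [0.1999, 0.1800, 0.2600, 0.3601]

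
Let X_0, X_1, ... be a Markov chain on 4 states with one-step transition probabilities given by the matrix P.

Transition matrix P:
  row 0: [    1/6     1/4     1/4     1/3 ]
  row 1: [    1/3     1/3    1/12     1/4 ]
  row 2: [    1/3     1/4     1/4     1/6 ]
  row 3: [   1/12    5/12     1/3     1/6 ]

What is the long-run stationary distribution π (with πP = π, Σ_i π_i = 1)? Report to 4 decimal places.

π = [0.2359, 0.3150, 0.2169, 0.2322]

Balance equations π_j = Σ_i π_i·P[i][j]:
  π_0 = 1/6·π_0 + 1/3·π_1 + 1/3·π_2 + 1/12·π_3
  π_1 = 1/4·π_0 + 1/3·π_1 + 1/4·π_2 + 5/12·π_3
  π_2 = 1/4·π_0 + 1/12·π_1 + 1/4·π_2 + 1/3·π_3
  normalize: π_0 + π_1 + π_2 + π_3 = 1
Solving the linear system gives exactly π = [445/1886, 297/943, 409/1886, 219/943].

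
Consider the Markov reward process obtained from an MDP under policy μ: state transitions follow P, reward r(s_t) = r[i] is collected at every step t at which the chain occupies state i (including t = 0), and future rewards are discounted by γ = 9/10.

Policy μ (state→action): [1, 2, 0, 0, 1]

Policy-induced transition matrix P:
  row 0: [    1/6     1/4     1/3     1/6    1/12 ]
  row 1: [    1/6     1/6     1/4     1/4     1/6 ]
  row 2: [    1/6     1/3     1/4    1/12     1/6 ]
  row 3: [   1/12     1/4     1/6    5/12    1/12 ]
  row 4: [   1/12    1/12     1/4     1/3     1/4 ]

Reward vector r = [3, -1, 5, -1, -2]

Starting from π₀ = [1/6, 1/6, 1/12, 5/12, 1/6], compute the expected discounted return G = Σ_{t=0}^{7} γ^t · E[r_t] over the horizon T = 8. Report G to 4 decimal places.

t=0: π = [0.1667, 0.1667, 0.0833, 0.4167, 0.1667], E[r] = 0.0000, γ^t·E[r] = 0.000000, running G = 0.000000
t=1: π = [0.1181, 0.2153, 0.2292, 0.3056, 0.1319], E[r] = 0.7153, γ^t·E[r] = 0.643750, running G = 0.643750
t=2: π = [0.1302, 0.2292, 0.2344, 0.2639, 0.1424], E[r] = 0.7847, γ^t·E[r] = 0.635625, running G = 1.279375
t=3: π = [0.1328, 0.2267, 0.2389, 0.2559, 0.1457], E[r] = 0.8187, γ^t·E[r] = 0.596848, running G = 1.876223
t=4: π = [0.1332, 0.2267, 0.2397, 0.2539, 0.1464], E[r] = 0.8248, γ^t·E[r] = 0.541165, running G = 2.417388
t=5: π = [0.1333, 0.2267, 0.2399, 0.2535, 0.1466], E[r] = 0.8263, γ^t·E[r] = 0.487895, running G = 2.905284
t=6: π = [0.1333, 0.2267, 0.2400, 0.2534, 0.1467], E[r] = 0.8266, γ^t·E[r] = 0.439277, running G = 3.344560
t=7: π = [0.1333, 0.2267, 0.2400, 0.2533, 0.1467], E[r] = 0.8266, γ^t·E[r] = 0.395383, running G = 3.739943

G = 3.7399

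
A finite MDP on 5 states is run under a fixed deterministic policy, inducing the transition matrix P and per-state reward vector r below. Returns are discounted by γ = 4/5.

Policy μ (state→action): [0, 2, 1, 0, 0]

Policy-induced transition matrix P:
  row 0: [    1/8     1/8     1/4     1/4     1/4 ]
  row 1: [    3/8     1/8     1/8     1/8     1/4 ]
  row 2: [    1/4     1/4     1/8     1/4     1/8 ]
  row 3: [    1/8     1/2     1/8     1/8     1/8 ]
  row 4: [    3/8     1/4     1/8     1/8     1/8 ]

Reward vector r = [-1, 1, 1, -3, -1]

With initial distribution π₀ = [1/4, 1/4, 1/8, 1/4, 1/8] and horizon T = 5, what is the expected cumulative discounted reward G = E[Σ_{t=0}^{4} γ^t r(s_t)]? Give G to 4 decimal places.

G = -2.0701

t=0: π = [0.2500, 0.2500, 0.1250, 0.2500, 0.1250], E[r] = -0.7500, γ^t·E[r] = -0.750000, running G = -0.750000
t=1: π = [0.2344, 0.2500, 0.1563, 0.1719, 0.1875], E[r] = -0.5313, γ^t·E[r] = -0.425000, running G = -1.175000
t=2: π = [0.2539, 0.2324, 0.1543, 0.1738, 0.1855], E[r] = -0.5742, γ^t·E[r] = -0.367500, running G = -1.542500
t=3: π = [0.2488, 0.2327, 0.1567, 0.1760, 0.1858], E[r] = -0.5732, γ^t·E[r] = -0.293500, running G = -1.836000
t=4: π = [0.2492, 0.2338, 0.1561, 0.1757, 0.1852], E[r] = -0.5715, γ^t·E[r] = -0.234100, running G = -2.070100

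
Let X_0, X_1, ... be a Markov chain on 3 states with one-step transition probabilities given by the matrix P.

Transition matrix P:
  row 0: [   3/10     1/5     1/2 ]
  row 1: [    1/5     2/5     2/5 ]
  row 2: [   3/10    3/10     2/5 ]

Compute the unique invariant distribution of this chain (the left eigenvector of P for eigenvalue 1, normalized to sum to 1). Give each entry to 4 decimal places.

Balance equations π_j = Σ_i π_i·P[i][j]:
  π_0 = 3/10·π_0 + 1/5·π_1 + 3/10·π_2
  π_1 = 1/5·π_0 + 2/5·π_1 + 3/10·π_2
  normalize: π_0 + π_1 + π_2 = 1
Solving the linear system gives exactly π = [24/89, 27/89, 38/89].

π = [0.2697, 0.3034, 0.4270]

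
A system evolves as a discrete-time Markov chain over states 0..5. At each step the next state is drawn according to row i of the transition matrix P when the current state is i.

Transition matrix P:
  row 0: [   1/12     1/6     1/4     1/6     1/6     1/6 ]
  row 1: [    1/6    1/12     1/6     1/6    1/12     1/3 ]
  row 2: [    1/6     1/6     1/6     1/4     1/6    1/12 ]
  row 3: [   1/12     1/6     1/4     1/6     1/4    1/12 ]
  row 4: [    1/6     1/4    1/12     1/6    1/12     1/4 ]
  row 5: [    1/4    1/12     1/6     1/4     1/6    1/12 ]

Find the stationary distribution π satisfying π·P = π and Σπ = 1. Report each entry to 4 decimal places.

Balance equations π_j = Σ_i π_i·P[i][j]:
  π_0 = 1/12·π_0 + 1/6·π_1 + 1/6·π_2 + 1/12·π_3 + 1/6·π_4 + 1/4·π_5
  π_1 = 1/6·π_0 + 1/12·π_1 + 1/6·π_2 + 1/6·π_3 + 1/4·π_4 + 1/12·π_5
  π_2 = 1/4·π_0 + 1/6·π_1 + 1/6·π_2 + 1/4·π_3 + 1/12·π_4 + 1/6·π_5
  π_3 = 1/6·π_0 + 1/6·π_1 + 1/4·π_2 + 1/6·π_3 + 1/6·π_4 + 1/4·π_5
  π_4 = 1/6·π_0 + 1/12·π_1 + 1/6·π_2 + 1/4·π_3 + 1/12·π_4 + 1/6·π_5
  normalize: π_0 + π_1 + π_2 + π_3 + π_4 + π_5 = 1
Solving the linear system gives exactly π = [3768/24925, 3828/24925, 1819/9970, 9733/49850, 7829/49850, 8001/49850].

π = [0.1512, 0.1536, 0.1824, 0.1952, 0.1571, 0.1605]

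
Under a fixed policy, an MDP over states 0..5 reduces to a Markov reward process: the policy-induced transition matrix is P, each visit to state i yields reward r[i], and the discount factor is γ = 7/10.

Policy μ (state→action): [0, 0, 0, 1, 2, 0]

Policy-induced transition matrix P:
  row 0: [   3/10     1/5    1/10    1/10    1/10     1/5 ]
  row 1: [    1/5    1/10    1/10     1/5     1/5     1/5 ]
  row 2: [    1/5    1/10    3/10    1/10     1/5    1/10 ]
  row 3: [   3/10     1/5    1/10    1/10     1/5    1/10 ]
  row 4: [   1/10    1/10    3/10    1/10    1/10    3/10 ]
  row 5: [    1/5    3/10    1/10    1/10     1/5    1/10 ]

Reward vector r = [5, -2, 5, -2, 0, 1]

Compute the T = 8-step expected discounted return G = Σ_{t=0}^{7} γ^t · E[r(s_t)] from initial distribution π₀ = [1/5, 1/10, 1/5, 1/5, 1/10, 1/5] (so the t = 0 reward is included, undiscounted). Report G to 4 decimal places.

t=0: π = [0.2000, 0.1000, 0.2000, 0.2000, 0.1000, 0.2000], E[r] = 1.6000, γ^t·E[r] = 1.600000, running G = 1.600000
t=1: π = [0.2300, 0.1800, 0.1600, 0.1100, 0.1700, 0.1500], E[r] = 1.5200, γ^t·E[r] = 1.064000, running G = 2.664000
t=2: π = [0.2170, 0.1640, 0.1660, 0.1180, 0.1600, 0.1750], E[r] = 1.5260, γ^t·E[r] = 0.747740, running G = 3.411740
t=3: π = [0.2175, 0.1685, 0.1652, 0.1164, 0.1623, 0.1701], E[r] = 1.5138, γ^t·E[r] = 0.519233, running G = 3.930973
t=4: π = [0.2172, 0.1674, 0.1655, 0.1169, 0.1620, 0.1711], E[r] = 1.5158, γ^t·E[r] = 0.363953, running G = 4.294927
t=5: π = [0.2172, 0.1676, 0.1655, 0.1167, 0.1621, 0.1709], E[r] = 1.5157, γ^t·E[r] = 0.254738, running G = 4.549665
t=6: π = [0.2172, 0.1676, 0.1655, 0.1168, 0.1621, 0.1709], E[r] = 1.5158, γ^t·E[r] = 0.178327, running G = 4.727992
t=7: π = [0.2172, 0.1676, 0.1655, 0.1168, 0.1621, 0.1709], E[r] = 1.5158, γ^t·E[r] = 0.124829, running G = 4.852821

G = 4.8528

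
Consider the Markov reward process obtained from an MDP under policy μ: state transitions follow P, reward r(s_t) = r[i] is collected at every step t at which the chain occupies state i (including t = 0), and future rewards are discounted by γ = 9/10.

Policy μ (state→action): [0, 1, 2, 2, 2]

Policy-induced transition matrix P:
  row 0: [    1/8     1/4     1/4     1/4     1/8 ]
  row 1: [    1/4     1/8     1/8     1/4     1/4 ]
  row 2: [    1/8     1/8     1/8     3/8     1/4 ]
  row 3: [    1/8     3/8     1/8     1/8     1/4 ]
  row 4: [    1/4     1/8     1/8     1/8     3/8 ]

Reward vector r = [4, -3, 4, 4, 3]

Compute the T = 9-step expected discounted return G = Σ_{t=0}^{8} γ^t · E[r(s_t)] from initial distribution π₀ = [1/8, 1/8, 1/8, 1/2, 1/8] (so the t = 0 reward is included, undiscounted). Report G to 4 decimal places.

t=0: π = [0.1250, 0.1250, 0.1250, 0.5000, 0.1250], E[r] = 3.0000, γ^t·E[r] = 3.000000, running G = 3.000000
t=1: π = [0.1563, 0.2656, 0.1406, 0.1875, 0.2500], E[r] = 1.8906, γ^t·E[r] = 1.701563, running G = 4.701563
t=2: π = [0.1895, 0.1914, 0.1445, 0.2129, 0.2617], E[r] = 2.3984, γ^t·E[r] = 1.942734, running G = 6.644297
t=3: π = [0.1816, 0.2019, 0.1487, 0.2087, 0.2590], E[r] = 2.3276, γ^t·E[r] = 1.696847, running G = 8.341144
t=4: π = [0.1826, 0.1999, 0.1477, 0.2101, 0.2597], E[r] = 2.3411, γ^t·E[r] = 1.535992, running G = 9.877136
t=5: π = [0.1824, 0.2004, 0.1478, 0.2097, 0.2596], E[r] = 2.3379, γ^t·E[r] = 1.380494, running G = 11.257631
t=6: π = [0.1825, 0.2002, 0.1478, 0.2098, 0.2596], E[r] = 2.3387, γ^t·E[r] = 1.242864, running G = 12.500494
t=7: π = [0.1825, 0.2003, 0.1478, 0.2098, 0.2596], E[r] = 2.3385, γ^t·E[r] = 1.118501, running G = 13.618996
t=8: π = [0.1825, 0.2003, 0.1478, 0.2098, 0.2596], E[r] = 2.3385, γ^t·E[r] = 1.006665, running G = 14.625661

G = 14.6257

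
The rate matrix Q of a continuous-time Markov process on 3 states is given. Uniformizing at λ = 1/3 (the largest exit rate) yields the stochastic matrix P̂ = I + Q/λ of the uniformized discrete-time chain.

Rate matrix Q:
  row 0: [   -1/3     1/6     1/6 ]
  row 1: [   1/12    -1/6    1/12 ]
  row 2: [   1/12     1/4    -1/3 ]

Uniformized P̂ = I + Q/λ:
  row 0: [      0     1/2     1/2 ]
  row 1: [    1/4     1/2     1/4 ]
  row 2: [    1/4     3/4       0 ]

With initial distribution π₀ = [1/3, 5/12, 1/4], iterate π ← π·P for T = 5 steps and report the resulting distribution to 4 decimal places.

t=0: π = [0.3333, 0.4167, 0.2500]
t=1: π = [0.1667, 0.5625, 0.2708]
t=2: π = [0.2083, 0.5677, 0.2240]
t=3: π = [0.1979, 0.5560, 0.2461]
t=4: π = [0.2005, 0.5615, 0.2380]
t=5: π = [0.1999, 0.5595, 0.2406]

π = [0.1999, 0.5595, 0.2406]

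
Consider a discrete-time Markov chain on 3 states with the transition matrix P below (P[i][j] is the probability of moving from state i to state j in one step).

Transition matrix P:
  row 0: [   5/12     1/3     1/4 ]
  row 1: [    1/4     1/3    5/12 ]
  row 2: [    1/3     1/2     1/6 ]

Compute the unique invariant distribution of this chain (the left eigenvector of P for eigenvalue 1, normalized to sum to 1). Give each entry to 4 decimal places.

π = [0.3289, 0.3816, 0.2895]

Balance equations π_j = Σ_i π_i·P[i][j]:
  π_0 = 5/12·π_0 + 1/4·π_1 + 1/3·π_2
  π_1 = 1/3·π_0 + 1/3·π_1 + 1/2·π_2
  normalize: π_0 + π_1 + π_2 = 1
Solving the linear system gives exactly π = [25/76, 29/76, 11/38].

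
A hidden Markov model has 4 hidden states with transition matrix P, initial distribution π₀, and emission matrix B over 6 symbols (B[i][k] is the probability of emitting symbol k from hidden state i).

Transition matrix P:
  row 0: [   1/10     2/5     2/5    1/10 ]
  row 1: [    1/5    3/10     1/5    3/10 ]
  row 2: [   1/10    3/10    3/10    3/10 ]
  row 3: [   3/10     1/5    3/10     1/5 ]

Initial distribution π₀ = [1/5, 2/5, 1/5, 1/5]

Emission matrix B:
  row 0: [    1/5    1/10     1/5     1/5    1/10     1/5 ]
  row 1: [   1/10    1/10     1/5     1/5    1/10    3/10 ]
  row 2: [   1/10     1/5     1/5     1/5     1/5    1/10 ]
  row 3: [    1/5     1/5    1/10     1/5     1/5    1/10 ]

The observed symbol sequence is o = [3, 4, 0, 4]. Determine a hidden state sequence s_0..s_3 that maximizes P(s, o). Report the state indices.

path = [1, 3, 0, 2]

t=0: δ = [4.000e-02, 8.000e-02, 4.000e-02, 4.000e-02]  (obs o_0=3)
t=1: δ = [1.600e-03, 2.400e-03, 3.200e-03, 4.800e-03]  ψ = [1, 1, 0, 1]  (obs o_1=4)
t=2: δ = [2.880e-04, 9.600e-05, 1.440e-04, 1.920e-04]  ψ = [3, 2, 3, 2]  (obs o_2=0)
t=3: δ = [5.760e-06, 1.152e-05, 2.304e-05, 8.640e-06]  ψ = [3, 0, 0, 2]  (obs o_3=4)
backtrack: best end state = 2; path = [1, 3, 0, 2]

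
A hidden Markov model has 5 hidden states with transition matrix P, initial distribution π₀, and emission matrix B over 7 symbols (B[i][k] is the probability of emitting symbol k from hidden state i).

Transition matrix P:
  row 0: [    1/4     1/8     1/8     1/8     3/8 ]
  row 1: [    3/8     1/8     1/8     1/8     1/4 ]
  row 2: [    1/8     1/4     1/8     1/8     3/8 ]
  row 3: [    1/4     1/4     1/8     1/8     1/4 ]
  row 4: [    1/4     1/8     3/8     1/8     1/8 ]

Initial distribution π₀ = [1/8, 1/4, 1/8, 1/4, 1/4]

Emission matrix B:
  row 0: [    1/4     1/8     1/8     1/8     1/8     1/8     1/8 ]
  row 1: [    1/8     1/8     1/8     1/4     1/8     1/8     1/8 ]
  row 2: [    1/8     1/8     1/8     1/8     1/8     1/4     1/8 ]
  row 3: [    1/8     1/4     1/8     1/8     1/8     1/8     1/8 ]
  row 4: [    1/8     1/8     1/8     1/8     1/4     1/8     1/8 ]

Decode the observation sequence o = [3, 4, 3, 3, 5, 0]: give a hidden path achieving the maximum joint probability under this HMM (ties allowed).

path = [1, 4, 2, 4, 2, 4]

t=0: δ = [1.562e-02, 6.250e-02, 1.562e-02, 3.125e-02, 3.125e-02]  (obs o_0=3)
t=1: δ = [2.930e-03, 9.766e-04, 1.465e-03, 9.766e-04, 3.906e-03]  ψ = [1, 1, 4, 1, 1]  (obs o_1=4)
t=2: δ = [1.221e-04, 1.221e-04, 1.831e-04, 6.104e-05, 1.373e-04]  ψ = [4, 4, 4, 4, 0]  (obs o_2=3)
t=3: δ = [5.722e-06, 1.144e-05, 6.437e-06, 2.861e-06, 8.583e-06]  ψ = [1, 2, 4, 2, 2]  (obs o_3=3)
t=4: δ = [5.364e-07, 2.012e-07, 8.047e-07, 1.788e-07, 3.576e-07]  ψ = [1, 2, 4, 1, 1]  (obs o_4=5)
t=5: δ = [3.353e-08, 2.515e-08, 1.676e-08, 1.257e-08, 3.772e-08]  ψ = [0, 2, 4, 2, 2]  (obs o_5=0)
backtrack: best end state = 4; path = [1, 4, 2, 4, 2, 4]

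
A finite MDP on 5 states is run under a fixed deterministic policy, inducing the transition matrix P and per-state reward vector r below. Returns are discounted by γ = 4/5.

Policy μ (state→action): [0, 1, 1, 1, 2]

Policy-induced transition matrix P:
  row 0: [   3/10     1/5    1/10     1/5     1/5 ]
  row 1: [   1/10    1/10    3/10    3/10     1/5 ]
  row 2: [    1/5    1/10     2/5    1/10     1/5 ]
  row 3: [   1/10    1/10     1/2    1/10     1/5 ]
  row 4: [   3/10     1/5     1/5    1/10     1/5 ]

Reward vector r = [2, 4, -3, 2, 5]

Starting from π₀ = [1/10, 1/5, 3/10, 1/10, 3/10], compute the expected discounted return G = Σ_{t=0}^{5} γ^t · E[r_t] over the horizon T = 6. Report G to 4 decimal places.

t=0: π = [0.1000, 0.2000, 0.3000, 0.1000, 0.3000], E[r] = 1.8000, γ^t·E[r] = 1.800000, running G = 1.800000
t=1: π = [0.2100, 0.1400, 0.3000, 0.1500, 0.2000], E[r] = 1.3800, γ^t·E[r] = 1.104000, running G = 2.904000
t=2: π = [0.2120, 0.1410, 0.2980, 0.1490, 0.2000], E[r] = 1.3920, γ^t·E[r] = 0.890880, running G = 3.794880
t=3: π = [0.2122, 0.1412, 0.2972, 0.1494, 0.2000], E[r] = 1.3964, γ^t·E[r] = 0.714957, running G = 4.509837
t=4: π = [0.2122, 0.1412, 0.2972, 0.1495, 0.2000], E[r] = 1.3966, γ^t·E[r] = 0.572064, running G = 5.081901
t=5: π = [0.2121, 0.1412, 0.2972, 0.1495, 0.2000], E[r] = 1.3966, γ^t·E[r] = 0.457622, running G = 5.539523

G = 5.5395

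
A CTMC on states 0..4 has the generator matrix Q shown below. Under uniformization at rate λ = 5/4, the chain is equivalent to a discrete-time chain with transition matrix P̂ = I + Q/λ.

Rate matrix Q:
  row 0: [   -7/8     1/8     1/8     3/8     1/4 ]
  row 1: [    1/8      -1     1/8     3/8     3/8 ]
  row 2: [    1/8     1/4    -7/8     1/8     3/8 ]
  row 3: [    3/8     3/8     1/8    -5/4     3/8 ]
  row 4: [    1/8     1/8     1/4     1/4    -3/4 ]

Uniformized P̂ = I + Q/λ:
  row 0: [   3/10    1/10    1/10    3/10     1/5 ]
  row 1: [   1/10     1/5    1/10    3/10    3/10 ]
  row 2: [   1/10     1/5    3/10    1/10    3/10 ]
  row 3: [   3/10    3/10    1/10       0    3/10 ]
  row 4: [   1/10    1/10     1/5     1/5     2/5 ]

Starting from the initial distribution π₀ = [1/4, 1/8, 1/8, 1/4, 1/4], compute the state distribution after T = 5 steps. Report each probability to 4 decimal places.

t=0: π = [0.2500, 0.1250, 0.1250, 0.2500, 0.2500]
t=1: π = [0.2000, 0.1750, 0.1500, 0.1750, 0.3000]
t=2: π = [0.1750, 0.1675, 0.1600, 0.1875, 0.3100]
t=3: π = [0.1725, 0.1703, 0.1630, 0.1808, 0.3135]
t=4: π = [0.1707, 0.1695, 0.1640, 0.1818, 0.3141]
t=5: π = [0.1705, 0.1697, 0.1642, 0.1813, 0.3143]

π = [0.1705, 0.1697, 0.1642, 0.1813, 0.3143]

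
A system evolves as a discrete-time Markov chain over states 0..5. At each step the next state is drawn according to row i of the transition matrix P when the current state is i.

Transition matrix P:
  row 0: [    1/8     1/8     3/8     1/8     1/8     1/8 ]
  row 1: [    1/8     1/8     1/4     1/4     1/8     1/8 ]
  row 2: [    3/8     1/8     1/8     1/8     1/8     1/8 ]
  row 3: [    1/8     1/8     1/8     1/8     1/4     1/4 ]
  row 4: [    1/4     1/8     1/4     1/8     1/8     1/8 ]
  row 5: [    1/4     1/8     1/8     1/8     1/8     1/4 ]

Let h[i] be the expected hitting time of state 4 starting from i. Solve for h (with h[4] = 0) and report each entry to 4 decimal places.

First-step conditioning: h[4] = 0; for i ≠ 4, h[i] = 1 + Σ_k P[i][k]·h[k].
  h[0] = 1 + 1/8·h[0] + 1/8·h[1] + 3/8·h[2] + 1/8·h[3] + 1/8·h[5]
  h[1] = 1 + 1/8·h[0] + 1/8·h[1] + 1/4·h[2] + 1/4·h[3] + 1/8·h[5]
  h[2] = 1 + 3/8·h[0] + 1/8·h[1] + 1/8·h[2] + 1/8·h[3] + 1/8·h[5]
  h[3] = 1 + 1/8·h[0] + 1/8·h[1] + 1/8·h[2] + 1/8·h[3] + 1/4·h[5]
  h[5] = 1 + 1/4·h[0] + 1/8·h[1] + 1/8·h[2] + 1/8·h[3] + 1/4·h[5]
Solving the 5×5 linear system over states ≠ 4 gives exactly h = [512/73, 504/73, 512/73, 448/73, 0, 512/73] (h[4] = 0 is the target).

h = [7.0137, 6.9041, 7.0137, 6.1370, 0.0000, 7.0137]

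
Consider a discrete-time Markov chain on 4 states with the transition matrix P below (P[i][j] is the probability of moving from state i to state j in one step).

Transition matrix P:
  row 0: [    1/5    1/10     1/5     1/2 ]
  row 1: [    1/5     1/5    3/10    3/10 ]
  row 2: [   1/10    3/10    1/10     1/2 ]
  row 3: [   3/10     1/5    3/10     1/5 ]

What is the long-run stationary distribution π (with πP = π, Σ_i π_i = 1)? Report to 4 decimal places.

Balance equations π_j = Σ_i π_i·P[i][j]:
  π_0 = 1/5·π_0 + 1/5·π_1 + 1/10·π_2 + 3/10·π_3
  π_1 = 1/10·π_0 + 1/5·π_1 + 3/10·π_2 + 1/5·π_3
  π_2 = 1/5·π_0 + 3/10·π_1 + 1/10·π_2 + 3/10·π_3
  normalize: π_0 + π_1 + π_2 + π_3 = 1
Solving the linear system gives exactly π = [7/33, 20/99, 23/99, 35/99].

π = [0.2121, 0.2020, 0.2323, 0.3535]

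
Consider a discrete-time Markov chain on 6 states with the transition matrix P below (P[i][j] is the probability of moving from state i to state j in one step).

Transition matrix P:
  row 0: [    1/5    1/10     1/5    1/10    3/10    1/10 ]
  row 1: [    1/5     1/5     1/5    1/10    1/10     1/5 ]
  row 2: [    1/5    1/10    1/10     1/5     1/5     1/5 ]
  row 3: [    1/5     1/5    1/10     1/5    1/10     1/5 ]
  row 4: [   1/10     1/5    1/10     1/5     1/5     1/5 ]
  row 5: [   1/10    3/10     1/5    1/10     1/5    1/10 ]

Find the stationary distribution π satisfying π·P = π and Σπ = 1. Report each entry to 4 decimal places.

Balance equations π_j = Σ_i π_i·P[i][j]:
  π_0 = 1/5·π_0 + 1/5·π_1 + 1/5·π_2 + 1/5·π_3 + 1/10·π_4 + 1/10·π_5
  π_1 = 1/10·π_0 + 1/5·π_1 + 1/10·π_2 + 1/5·π_3 + 1/5·π_4 + 3/10·π_5
  π_2 = 1/5·π_0 + 1/5·π_1 + 1/10·π_2 + 1/10·π_3 + 1/10·π_4 + 1/5·π_5
  π_3 = 1/10·π_0 + 1/10·π_1 + 1/5·π_2 + 1/5·π_3 + 1/5·π_4 + 1/10·π_5
  π_4 = 3/10·π_0 + 1/10·π_1 + 1/5·π_2 + 1/10·π_3 + 1/5·π_4 + 1/5·π_5
  normalize: π_0 + π_1 + π_2 + π_3 + π_4 + π_5 = 1
Solving the linear system gives exactly π = [16713/101290, 1874/10129, 7682/50645, 15023/101290, 18553/101290, 16897/101290].

π = [0.1650, 0.1850, 0.1517, 0.1483, 0.1832, 0.1668]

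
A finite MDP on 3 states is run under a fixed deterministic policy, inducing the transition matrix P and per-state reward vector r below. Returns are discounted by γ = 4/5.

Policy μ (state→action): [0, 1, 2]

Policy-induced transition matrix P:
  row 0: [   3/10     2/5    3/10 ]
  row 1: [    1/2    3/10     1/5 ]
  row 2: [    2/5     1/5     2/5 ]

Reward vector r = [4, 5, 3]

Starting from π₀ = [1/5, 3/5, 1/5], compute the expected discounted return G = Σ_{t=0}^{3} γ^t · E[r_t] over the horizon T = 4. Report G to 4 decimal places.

G = 12.2598

t=0: π = [0.2000, 0.6000, 0.2000], E[r] = 4.4000, γ^t·E[r] = 4.400000, running G = 4.400000
t=1: π = [0.4400, 0.3000, 0.2600], E[r] = 4.0400, γ^t·E[r] = 3.232000, running G = 7.632000
t=2: π = [0.3860, 0.3180, 0.2960], E[r] = 4.0220, γ^t·E[r] = 2.574080, running G = 10.206080
t=3: π = [0.3932, 0.3090, 0.2978], E[r] = 4.0112, γ^t·E[r] = 2.053734, running G = 12.259814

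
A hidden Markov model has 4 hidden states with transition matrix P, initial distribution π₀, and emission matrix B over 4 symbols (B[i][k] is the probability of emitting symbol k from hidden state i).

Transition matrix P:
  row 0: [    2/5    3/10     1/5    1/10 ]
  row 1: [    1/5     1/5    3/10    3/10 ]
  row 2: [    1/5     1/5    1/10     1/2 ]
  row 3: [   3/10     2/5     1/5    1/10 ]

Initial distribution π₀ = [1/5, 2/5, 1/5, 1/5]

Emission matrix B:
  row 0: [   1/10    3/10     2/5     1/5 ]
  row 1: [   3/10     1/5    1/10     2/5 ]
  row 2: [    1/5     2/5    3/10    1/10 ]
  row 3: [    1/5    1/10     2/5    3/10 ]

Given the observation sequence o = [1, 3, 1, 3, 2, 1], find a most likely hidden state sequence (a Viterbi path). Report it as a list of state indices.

t=0: δ = [6.000e-02, 8.000e-02, 8.000e-02, 2.000e-02]  (obs o_0=1)
t=1: δ = [4.800e-03, 7.200e-03, 2.400e-03, 1.200e-02]  ψ = [0, 0, 1, 2]  (obs o_1=3)
t=2: δ = [1.080e-03, 9.600e-04, 9.600e-04, 2.160e-04]  ψ = [3, 3, 3, 1]  (obs o_2=1)
t=3: δ = [8.640e-05, 1.296e-04, 2.880e-05, 1.440e-04]  ψ = [0, 0, 1, 2]  (obs o_3=3)
t=4: δ = [1.728e-05, 5.760e-06, 1.166e-05, 1.555e-05]  ψ = [3, 3, 1, 1]  (obs o_4=2)
t=5: δ = [2.074e-06, 1.244e-06, 1.382e-06, 5.832e-07]  ψ = [0, 3, 0, 2]  (obs o_5=1)
backtrack: best end state = 0; path = [2, 3, 2, 3, 0, 0]

path = [2, 3, 2, 3, 0, 0]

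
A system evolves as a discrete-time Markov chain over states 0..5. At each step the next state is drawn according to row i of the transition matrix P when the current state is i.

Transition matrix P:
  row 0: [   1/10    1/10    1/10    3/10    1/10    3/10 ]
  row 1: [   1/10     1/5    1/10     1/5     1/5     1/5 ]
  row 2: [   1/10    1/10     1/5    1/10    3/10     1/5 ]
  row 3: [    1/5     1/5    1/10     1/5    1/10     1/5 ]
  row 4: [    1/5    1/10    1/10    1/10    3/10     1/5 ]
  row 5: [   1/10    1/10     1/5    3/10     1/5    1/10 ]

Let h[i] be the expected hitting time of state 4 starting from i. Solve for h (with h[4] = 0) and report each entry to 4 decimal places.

h = [6.1980, 5.5788, 4.8901, 6.1986, 0.0000, 5.5725]

First-step conditioning: h[4] = 0; for i ≠ 4, h[i] = 1 + Σ_k P[i][k]·h[k].
  h[0] = 1 + 1/10·h[0] + 1/10·h[1] + 1/10·h[2] + 3/10·h[3] + 3/10·h[5]
  h[1] = 1 + 1/10·h[0] + 1/5·h[1] + 1/10·h[2] + 1/5·h[3] + 1/5·h[5]
  h[2] = 1 + 1/10·h[0] + 1/10·h[1] + 1/5·h[2] + 1/10·h[3] + 1/5·h[5]
  h[3] = 1 + 1/5·h[0] + 1/5·h[1] + 1/10·h[2] + 1/5·h[3] + 1/5·h[5]
  h[5] = 1 + 1/10·h[0] + 1/10·h[1] + 1/5·h[2] + 3/10·h[3] + 1/10·h[5]
Solving the 5×5 linear system over states ≠ 4 gives exactly h = [54400/8777, 48965/8777, 42920/8777, 54405/8777, 0, 730/131] (h[4] = 0 is the target).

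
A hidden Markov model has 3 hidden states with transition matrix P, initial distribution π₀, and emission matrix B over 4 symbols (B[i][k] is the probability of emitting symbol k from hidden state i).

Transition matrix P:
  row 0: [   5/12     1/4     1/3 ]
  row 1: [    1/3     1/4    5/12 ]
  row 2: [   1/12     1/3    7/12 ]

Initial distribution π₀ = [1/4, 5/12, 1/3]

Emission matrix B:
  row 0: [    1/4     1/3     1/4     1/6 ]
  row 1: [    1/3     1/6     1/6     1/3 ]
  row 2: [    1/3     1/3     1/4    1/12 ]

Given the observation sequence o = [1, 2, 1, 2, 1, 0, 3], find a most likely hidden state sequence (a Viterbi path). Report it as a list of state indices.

t=0: δ = [8.333e-02, 6.944e-02, 1.111e-01]  (obs o_0=1)
t=1: δ = [8.681e-03, 6.173e-03, 1.620e-02]  ψ = [0, 2, 2]  (obs o_1=2)
t=2: δ = [1.206e-03, 9.002e-04, 3.151e-03]  ψ = [0, 2, 2]  (obs o_2=1)
t=3: δ = [1.256e-04, 1.750e-04, 4.595e-04]  ψ = [0, 2, 2]  (obs o_3=2)
t=4: δ = [1.945e-05, 2.553e-05, 8.934e-05]  ψ = [1, 2, 2]  (obs o_4=1)
t=5: δ = [2.127e-06, 9.927e-06, 1.737e-05]  ψ = [1, 2, 2]  (obs o_5=0)
t=6: δ = [5.515e-07, 1.930e-06, 8.445e-07]  ψ = [1, 2, 2]  (obs o_6=3)
backtrack: best end state = 1; path = [2, 2, 2, 2, 2, 2, 1]

path = [2, 2, 2, 2, 2, 2, 1]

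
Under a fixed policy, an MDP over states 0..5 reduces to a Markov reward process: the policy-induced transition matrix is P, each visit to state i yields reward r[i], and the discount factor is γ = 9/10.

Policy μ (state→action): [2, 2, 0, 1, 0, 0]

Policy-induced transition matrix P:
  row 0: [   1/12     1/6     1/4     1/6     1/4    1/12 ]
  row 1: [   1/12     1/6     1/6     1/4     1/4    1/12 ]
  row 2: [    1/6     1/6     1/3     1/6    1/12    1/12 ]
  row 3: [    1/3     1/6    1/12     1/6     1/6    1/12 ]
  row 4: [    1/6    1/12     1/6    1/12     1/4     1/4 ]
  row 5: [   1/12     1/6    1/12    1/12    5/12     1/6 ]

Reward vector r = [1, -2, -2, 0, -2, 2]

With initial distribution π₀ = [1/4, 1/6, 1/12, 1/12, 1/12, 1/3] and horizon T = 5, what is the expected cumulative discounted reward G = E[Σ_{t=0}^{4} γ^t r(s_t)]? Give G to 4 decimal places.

G = -2.0418

t=0: π = [0.2500, 0.1667, 0.0833, 0.0833, 0.0833, 0.3333], E[r] = 0.2500, γ^t·E[r] = 0.250000, running G = 0.250000
t=1: π = [0.1181, 0.1597, 0.1667, 0.1458, 0.2847, 0.1250], E[r] = -0.8542, γ^t·E[r] = -0.768750, running G = -0.518750
t=2: π = [0.1574, 0.1429, 0.1817, 0.1458, 0.2309, 0.1412], E[r] = -0.6713, γ^t·E[r] = -0.543750, running G = -1.062500
t=3: π = [0.1542, 0.1474, 0.1861, 0.1476, 0.2311, 0.1336], E[r] = -0.7080, γ^t·E[r] = -0.516129, running G = -1.578629
t=4: π = [0.1550, 0.1474, 0.1871, 0.1486, 0.2289, 0.1330], E[r] = -0.7060, γ^t·E[r] = -0.463182, running G = -2.041811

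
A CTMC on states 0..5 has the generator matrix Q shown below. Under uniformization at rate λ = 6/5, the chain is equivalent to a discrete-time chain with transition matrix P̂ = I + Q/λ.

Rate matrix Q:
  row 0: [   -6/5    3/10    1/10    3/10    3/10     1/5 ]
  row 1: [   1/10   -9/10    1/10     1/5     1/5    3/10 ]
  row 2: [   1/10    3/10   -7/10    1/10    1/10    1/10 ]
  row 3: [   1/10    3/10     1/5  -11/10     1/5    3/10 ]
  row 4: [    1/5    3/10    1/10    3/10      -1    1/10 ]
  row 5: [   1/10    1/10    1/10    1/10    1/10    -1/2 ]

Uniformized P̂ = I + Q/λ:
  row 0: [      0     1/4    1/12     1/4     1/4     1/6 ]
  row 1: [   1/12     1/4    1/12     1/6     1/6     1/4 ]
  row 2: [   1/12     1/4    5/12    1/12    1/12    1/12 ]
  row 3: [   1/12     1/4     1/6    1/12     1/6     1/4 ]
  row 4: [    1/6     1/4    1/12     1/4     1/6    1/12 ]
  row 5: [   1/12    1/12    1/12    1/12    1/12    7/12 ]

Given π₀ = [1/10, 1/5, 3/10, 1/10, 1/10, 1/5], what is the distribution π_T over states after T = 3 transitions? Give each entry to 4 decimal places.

t=0: π = [0.1000, 0.2000, 0.3000, 0.1000, 0.1000, 0.2000]
t=1: π = [0.0833, 0.2167, 0.1917, 0.1333, 0.1333, 0.2417]
t=2: π = [0.0875, 0.2097, 0.1583, 0.1375, 0.1375, 0.2694]
t=3: π = [0.0875, 0.2051, 0.1476, 0.1383, 0.1383, 0.2832]

π = [0.0875, 0.2051, 0.1476, 0.1383, 0.1383, 0.2832]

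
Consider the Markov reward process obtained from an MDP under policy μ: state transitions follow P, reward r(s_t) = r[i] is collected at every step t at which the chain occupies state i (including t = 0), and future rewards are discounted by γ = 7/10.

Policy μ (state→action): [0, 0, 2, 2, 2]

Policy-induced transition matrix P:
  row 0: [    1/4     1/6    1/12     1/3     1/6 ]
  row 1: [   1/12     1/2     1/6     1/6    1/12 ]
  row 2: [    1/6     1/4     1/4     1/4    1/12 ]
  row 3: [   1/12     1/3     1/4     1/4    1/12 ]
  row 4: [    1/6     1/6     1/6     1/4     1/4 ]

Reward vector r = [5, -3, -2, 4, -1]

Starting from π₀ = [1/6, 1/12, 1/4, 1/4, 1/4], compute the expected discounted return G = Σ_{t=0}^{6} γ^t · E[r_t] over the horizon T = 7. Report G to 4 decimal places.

G = 1.3762

t=0: π = [0.1667, 0.0833, 0.2500, 0.2500, 0.2500], E[r] = 0.8333, γ^t·E[r] = 0.833333, running G = 0.833333
t=1: π = [0.1528, 0.2569, 0.1944, 0.2569, 0.1389], E[r] = 0.4931, γ^t·E[r] = 0.345139, running G = 1.178472
t=2: π = [0.1366, 0.3113, 0.1916, 0.2413, 0.1192], E[r] = 0.2118, γ^t·E[r] = 0.103785, running G = 1.282257
t=3: π = [0.1320, 0.3266, 0.1914, 0.2354, 0.1146], E[r] = 0.1245, γ^t·E[r] = 0.042710, running G = 1.324967
t=4: π = [0.1308, 0.3307, 0.1912, 0.2338, 0.1134], E[r] = 0.1012, γ^t·E[r] = 0.024292, running G = 1.349258
t=5: π = [0.1305, 0.3318, 0.1912, 0.2333, 0.1131], E[r] = 0.0951, γ^t·E[r] = 0.015978, running G = 1.365236
t=6: π = [0.1304, 0.3321, 0.1912, 0.2332, 0.1131], E[r] = 0.0935, γ^t·E[r] = 0.010997, running G = 1.376232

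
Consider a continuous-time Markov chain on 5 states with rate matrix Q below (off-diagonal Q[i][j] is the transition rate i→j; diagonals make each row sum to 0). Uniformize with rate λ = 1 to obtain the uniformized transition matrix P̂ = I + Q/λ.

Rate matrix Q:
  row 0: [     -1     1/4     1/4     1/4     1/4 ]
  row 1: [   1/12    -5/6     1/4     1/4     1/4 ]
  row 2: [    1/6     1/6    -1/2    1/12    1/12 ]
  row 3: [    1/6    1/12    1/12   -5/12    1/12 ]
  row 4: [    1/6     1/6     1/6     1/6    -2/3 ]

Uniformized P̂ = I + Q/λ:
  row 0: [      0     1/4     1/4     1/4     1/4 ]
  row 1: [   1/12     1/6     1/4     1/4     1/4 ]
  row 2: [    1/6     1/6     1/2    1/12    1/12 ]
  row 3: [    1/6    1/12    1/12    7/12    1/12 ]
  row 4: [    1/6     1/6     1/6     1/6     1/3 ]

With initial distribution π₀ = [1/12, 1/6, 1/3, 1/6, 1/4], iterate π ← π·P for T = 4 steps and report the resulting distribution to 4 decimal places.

t=0: π = [0.0833, 0.1667, 0.3333, 0.1667, 0.2500]
t=1: π = [0.1389, 0.1597, 0.2847, 0.2292, 0.1875]
t=2: π = [0.1302, 0.1591, 0.2674, 0.2633, 0.1800]
t=3: π = [0.1317, 0.1556, 0.2580, 0.2782, 0.1766]
t=4: π = [0.1318, 0.1545, 0.2534, 0.2850, 0.1754]

π = [0.1318, 0.1545, 0.2534, 0.2850, 0.1754]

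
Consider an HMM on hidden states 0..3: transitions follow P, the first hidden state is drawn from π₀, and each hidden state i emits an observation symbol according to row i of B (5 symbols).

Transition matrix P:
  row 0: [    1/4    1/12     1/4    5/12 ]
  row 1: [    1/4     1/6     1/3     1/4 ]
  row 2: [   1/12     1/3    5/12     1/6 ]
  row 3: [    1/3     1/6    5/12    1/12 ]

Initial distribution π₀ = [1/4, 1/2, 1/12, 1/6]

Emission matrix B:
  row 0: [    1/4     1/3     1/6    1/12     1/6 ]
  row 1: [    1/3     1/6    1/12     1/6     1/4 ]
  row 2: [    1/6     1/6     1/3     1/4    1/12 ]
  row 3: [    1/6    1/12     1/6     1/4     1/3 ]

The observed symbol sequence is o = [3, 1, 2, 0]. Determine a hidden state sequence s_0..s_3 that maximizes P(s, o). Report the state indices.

path = [1, 2, 2, 1]

t=0: δ = [2.083e-02, 8.333e-02, 2.083e-02, 4.167e-02]  (obs o_0=3)
t=1: δ = [6.944e-03, 2.315e-03, 4.630e-03, 1.736e-03]  ψ = [1, 1, 1, 1]  (obs o_1=1)
t=2: δ = [2.894e-04, 1.286e-04, 6.430e-04, 4.823e-04]  ψ = [0, 2, 2, 0]  (obs o_2=2)
t=3: δ = [4.019e-05, 7.144e-05, 4.465e-05, 2.009e-05]  ψ = [3, 2, 2, 0]  (obs o_3=0)
backtrack: best end state = 1; path = [1, 2, 2, 1]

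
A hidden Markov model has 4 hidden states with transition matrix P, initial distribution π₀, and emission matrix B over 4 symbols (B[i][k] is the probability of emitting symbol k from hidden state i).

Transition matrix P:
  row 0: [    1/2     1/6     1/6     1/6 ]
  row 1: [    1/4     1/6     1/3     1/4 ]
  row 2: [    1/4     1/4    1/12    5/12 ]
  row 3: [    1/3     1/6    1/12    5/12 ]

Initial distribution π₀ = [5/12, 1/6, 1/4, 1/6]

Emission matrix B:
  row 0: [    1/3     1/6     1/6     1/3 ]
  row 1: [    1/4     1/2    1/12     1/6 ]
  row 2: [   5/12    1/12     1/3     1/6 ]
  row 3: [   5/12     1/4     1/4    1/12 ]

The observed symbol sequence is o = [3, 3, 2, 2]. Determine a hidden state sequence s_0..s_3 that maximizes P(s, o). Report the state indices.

path = [0, 0, 0, 0]

t=0: δ = [1.389e-01, 2.778e-02, 4.167e-02, 1.389e-02]  (obs o_0=3)
t=1: δ = [2.315e-02, 3.858e-03, 3.858e-03, 1.929e-03]  ψ = [0, 0, 0, 0]  (obs o_1=3)
t=2: δ = [1.929e-03, 3.215e-04, 1.286e-03, 9.645e-04]  ψ = [0, 0, 0, 0]  (obs o_2=2)
t=3: δ = [1.608e-04, 2.679e-05, 1.072e-04, 1.340e-04]  ψ = [0, 0, 0, 2]  (obs o_3=2)
backtrack: best end state = 0; path = [0, 0, 0, 0]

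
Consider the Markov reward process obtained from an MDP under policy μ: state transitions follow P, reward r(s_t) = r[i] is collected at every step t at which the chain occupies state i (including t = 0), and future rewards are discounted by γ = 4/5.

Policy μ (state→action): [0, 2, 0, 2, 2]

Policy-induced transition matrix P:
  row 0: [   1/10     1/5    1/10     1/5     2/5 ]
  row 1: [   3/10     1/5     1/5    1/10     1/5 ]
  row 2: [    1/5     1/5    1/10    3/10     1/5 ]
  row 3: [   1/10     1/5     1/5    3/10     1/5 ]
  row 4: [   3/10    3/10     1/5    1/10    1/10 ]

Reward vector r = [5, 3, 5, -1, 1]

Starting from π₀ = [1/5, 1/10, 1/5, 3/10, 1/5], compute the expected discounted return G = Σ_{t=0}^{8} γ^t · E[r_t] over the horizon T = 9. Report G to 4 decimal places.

t=0: π = [0.2000, 0.1000, 0.2000, 0.3000, 0.2000], E[r] = 2.2000, γ^t·E[r] = 2.200000, running G = 2.200000
t=1: π = [0.1800, 0.2200, 0.1600, 0.2200, 0.2200], E[r] = 2.3600, γ^t·E[r] = 1.888000, running G = 4.088000
t=2: π = [0.2040, 0.2220, 0.1660, 0.1940, 0.2140], E[r] = 2.5360, γ^t·E[r] = 1.623040, running G = 5.711040
t=3: π = [0.2038, 0.2214, 0.1630, 0.1924, 0.2194], E[r] = 2.5252, γ^t·E[r] = 1.292902, running G = 7.003942
t=4: π = [0.2045, 0.2219, 0.1633, 0.1915, 0.2188], E[r] = 2.5321, γ^t·E[r] = 1.037140, running G = 8.041082
t=5: π = [0.2045, 0.2219, 0.1632, 0.1914, 0.2190], E[r] = 2.5318, γ^t·E[r] = 0.829615, running G = 8.870697
t=6: π = [0.2045, 0.2219, 0.1632, 0.1914, 0.2190], E[r] = 2.5320, γ^t·E[r] = 0.663742, running G = 9.534440
t=7: π = [0.2045, 0.2219, 0.1632, 0.1914, 0.2190], E[r] = 2.5320, γ^t·E[r] = 0.530994, running G = 10.065433
t=8: π = [0.2045, 0.2219, 0.1632, 0.1914, 0.2190], E[r] = 2.5320, γ^t·E[r] = 0.424796, running G = 10.490229

G = 10.4902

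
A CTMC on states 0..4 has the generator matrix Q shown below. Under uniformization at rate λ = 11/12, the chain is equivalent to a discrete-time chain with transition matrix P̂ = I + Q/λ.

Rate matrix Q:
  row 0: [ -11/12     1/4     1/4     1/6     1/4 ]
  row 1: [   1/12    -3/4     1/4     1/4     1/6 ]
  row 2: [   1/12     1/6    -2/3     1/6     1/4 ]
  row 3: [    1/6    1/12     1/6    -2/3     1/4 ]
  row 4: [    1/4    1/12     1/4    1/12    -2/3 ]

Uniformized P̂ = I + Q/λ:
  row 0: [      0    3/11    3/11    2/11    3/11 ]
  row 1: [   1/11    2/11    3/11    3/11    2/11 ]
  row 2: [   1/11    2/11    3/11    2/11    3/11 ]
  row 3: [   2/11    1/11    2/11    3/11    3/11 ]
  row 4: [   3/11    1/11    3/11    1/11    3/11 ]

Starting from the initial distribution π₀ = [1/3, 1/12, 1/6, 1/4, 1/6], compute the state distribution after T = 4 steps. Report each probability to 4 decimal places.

t=0: π = [0.3333, 0.0833, 0.1667, 0.2500, 0.1667]
t=1: π = [0.1136, 0.1742, 0.2500, 0.1970, 0.2652]
t=2: π = [0.1467, 0.1501, 0.2548, 0.1915, 0.2569]
t=3: π = [0.1417, 0.1544, 0.2553, 0.1895, 0.2591]
t=4: π = [0.1424, 0.1539, 0.2555, 0.1895, 0.2587]

π = [0.1424, 0.1539, 0.2555, 0.1895, 0.2587]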